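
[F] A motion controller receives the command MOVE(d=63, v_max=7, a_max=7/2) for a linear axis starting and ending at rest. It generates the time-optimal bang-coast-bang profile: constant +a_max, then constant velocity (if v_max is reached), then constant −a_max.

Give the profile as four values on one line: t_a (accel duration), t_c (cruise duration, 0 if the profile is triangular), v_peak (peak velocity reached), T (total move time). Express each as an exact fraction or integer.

t_a=2 t_c=7 v_peak=7 T=11

vₘ²/aₘ = 7²/(7/2) = 14
63 ≥ 14 → trapezoidal
t_a = 7/(7/2) = 2; v_peak = 7
d_cruise = 63 − 14 = 49; t_c = 49/7 = 7
T = 2·2 + 7 = 11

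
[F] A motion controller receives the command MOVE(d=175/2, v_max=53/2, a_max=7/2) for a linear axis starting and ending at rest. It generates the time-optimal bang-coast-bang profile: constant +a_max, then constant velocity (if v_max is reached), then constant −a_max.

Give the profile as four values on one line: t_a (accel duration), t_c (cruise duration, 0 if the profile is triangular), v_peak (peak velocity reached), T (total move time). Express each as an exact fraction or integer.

t_a=5 t_c=0 v_peak=35/2 T=10

(v_max)²/a_max = (53/2)²/(7/2) = 2809/14
175/2 < 2809/14 ⇒ no cruise
v_peak = √(175/2·7/2) = √(1225/4) = 35/2
t_a = (35/2)/(7/2) = 5; t_c = 0
T = 2·5 = 10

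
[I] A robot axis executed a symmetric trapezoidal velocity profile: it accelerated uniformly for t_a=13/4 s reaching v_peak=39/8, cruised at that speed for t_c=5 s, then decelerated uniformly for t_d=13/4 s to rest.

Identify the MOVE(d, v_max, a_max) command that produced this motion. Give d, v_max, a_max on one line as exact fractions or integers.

d=1287/32 v_max=39/8 a_max=3/2

a_max = (39/8)/(13/4) = 3/2
d_a = ½·39/8·13/4 = 507/64; d_c = 39/8·5 = 195/8
d = 2·507/64 + 195/8 = 1287/32
t_c = 5 > 0 ⇒ limit active, v_max = 39/8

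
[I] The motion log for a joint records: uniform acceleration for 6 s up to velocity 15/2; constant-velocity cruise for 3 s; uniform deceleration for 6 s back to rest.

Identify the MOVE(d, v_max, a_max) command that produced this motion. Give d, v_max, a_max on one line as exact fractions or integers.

d=135/2 v_max=15/2 a_max=5/4

a_max = (15/2)/6 = 5/4
d_a = ½·15/2·6 = 45/2; d_c = 15/2·3 = 45/2
d = 2·45/2 + 45/2 = 135/2
t_c = 3 > 0 ⇒ limit active, v_max = 15/2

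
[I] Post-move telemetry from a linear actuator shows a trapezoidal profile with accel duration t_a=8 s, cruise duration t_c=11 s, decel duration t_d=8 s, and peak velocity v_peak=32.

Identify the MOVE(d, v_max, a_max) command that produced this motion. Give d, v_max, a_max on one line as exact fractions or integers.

a_max = 32/8 = 4
d_a = ½·32·8 = 128; d_c = 32·11 = 352
d = 2·128 + 352 = 608
t_c = 11 > 0 so v_max = 32

d=608 v_max=32 a_max=4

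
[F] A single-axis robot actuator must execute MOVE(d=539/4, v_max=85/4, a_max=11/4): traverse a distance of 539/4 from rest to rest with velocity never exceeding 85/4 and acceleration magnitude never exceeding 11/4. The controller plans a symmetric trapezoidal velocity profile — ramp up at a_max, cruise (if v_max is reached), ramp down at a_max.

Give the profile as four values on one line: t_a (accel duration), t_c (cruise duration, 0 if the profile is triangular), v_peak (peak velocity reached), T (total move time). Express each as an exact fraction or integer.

t_a=7 t_c=0 v_peak=77/4 T=14

v_max²/a_max = (85/4)²/(11/4) = 7225/44
539/4 < 7225/44 ⇒ no cruise
v_peak = √(539/4·11/4) = √(5929/16) = 77/4
t_a = (77/4)/(11/4) = 7; t_c = 0
T = 2·7 = 14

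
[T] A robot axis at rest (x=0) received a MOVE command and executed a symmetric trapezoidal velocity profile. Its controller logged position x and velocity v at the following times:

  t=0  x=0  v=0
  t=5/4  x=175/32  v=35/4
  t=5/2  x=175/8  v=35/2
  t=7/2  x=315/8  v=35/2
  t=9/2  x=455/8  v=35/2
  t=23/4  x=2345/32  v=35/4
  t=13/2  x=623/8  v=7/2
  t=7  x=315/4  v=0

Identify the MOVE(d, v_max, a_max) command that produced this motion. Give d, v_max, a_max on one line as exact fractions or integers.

d=315/4 v_max=35/2 a_max=7

final state: t=7, x=315/4, v=0 → d = 315/4
a_max = (35/4−0)/(5/4−0) = 7
max v = 35/2 over t∈[5/2,9/2] → v_max = 35/2
check: 35/2·(5/2+2) = 315/4 ✓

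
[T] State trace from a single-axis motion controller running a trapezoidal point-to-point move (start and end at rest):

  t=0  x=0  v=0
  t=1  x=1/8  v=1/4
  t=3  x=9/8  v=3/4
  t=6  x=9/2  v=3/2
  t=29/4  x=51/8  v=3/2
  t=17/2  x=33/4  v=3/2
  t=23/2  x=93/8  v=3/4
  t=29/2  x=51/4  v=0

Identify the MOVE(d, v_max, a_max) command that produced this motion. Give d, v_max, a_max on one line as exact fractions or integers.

final state: t=29/2, x=51/4, v=0 → d = 51/4
a_max = (1/4−0)/(1−0) = 1/4
max v = 3/2 over t∈[6,17/2] → v_max = 3/2
check: 3/2·(6+5/2) = 51/4 ✓

d=51/4 v_max=3/2 a_max=1/4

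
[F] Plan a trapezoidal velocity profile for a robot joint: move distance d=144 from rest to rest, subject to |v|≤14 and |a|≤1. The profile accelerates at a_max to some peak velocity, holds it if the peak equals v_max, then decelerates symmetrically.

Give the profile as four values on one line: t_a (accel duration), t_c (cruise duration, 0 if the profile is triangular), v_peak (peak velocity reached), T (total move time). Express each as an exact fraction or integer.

t_a=12 t_c=0 v_peak=12 T=24

(v_max)²/a_max = 14²/1 = 196
144 < 196 so t_c = 0
v_peak = √(144·1) = √144 = 12
t_a = 12/1 = 12; t_c = 0
T = 2·12 = 24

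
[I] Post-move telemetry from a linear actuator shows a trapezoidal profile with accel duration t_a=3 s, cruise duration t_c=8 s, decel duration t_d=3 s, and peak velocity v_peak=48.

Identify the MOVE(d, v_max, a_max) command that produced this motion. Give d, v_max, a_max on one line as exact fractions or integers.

d=528 v_max=48 a_max=16

a_max = 48/3 = 16
d_a = ½·48·3 = 72; d_c = 48·8 = 384
d = 2·72 + 384 = 528
t_c = 8 > 0 → v_max = v_peak = 48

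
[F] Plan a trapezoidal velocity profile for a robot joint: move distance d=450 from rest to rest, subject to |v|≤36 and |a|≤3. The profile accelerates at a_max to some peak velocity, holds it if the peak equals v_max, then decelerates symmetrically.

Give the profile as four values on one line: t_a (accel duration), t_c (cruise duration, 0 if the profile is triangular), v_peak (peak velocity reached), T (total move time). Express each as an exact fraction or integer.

t_a=12 t_c=1/2 v_peak=36 T=49/2

(v_max)²/a_max = 36²/3 = 432
450 ≥ 432 ⇒ cruise phase
t_a = 36/3 = 12; v_peak = 36
d_cruise = 450 − 432 = 18; t_c = 18/36 = 1/2
T = 2·12 + 1/2 = 49/2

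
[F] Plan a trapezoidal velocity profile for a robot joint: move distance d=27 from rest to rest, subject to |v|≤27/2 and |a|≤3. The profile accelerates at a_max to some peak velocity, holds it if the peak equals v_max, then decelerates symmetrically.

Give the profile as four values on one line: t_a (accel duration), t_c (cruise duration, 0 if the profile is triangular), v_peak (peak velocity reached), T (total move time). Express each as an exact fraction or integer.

t_a=3 t_c=0 v_peak=9 T=6

(v_max)²/a_max = (27/2)²/3 = 243/4
27 < 243/4 ⇒ no cruise
v_peak = √(27·3) = √81 = 9
t_a = 9/3 = 3; t_c = 0
T = 2·3 = 6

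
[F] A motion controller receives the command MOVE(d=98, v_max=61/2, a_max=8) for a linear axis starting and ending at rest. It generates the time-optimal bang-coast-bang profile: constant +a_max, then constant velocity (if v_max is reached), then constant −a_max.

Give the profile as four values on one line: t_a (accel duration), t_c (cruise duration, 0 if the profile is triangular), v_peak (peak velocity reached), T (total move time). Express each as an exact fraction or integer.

t_a=7/2 t_c=0 v_peak=28 T=7

(v_max)²/a_max = (61/2)²/8 = 3721/32
98 < 3721/32 ⇒ no cruise
v_peak = √(98·8) = √784 = 28
t_a = 28/8 = 7/2; t_c = 0
T = 2·7/2 = 7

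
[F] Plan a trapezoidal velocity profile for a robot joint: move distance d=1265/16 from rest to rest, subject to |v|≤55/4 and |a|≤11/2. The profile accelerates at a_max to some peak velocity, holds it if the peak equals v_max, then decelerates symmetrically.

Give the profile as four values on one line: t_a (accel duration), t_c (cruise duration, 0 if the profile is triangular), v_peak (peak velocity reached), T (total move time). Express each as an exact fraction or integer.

v_max²/a_max = (55/4)²/(11/2) = 275/8
1265/16 ≥ 275/8 → trapezoidal
t_a = (55/4)/(11/2) = 5/2; v_peak = 55/4
d_cruise = 1265/16 − 275/8 = 715/16; t_c = (715/16)/(55/4) = 13/4
T = 2·5/2 + 13/4 = 33/4

t_a=5/2 t_c=13/4 v_peak=55/4 T=33/4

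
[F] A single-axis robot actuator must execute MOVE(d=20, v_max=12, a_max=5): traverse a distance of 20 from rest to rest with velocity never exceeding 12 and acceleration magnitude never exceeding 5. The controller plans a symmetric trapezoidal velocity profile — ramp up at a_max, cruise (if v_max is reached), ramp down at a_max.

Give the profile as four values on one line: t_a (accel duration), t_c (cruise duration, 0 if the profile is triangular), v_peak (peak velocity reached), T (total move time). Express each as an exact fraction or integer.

t_a=2 t_c=0 v_peak=10 T=4

vₘ²/aₘ = 12²/5 = 144/5
20 < 144/5 → triangular
v_peak = √(20·5) = √100 = 10
t_a = 10/5 = 2; t_c = 0
T = 2·2 = 4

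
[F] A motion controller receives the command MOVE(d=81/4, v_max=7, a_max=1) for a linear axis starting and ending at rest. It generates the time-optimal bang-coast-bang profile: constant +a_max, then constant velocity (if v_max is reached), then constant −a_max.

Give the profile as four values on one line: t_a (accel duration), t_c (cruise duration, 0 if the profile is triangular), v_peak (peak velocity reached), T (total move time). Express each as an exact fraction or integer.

vₘ²/aₘ = 7²/1 = 49
81/4 < 49 → triangular
v_peak = √(81/4·1) = √(81/4) = 9/2
t_a = (9/2)/1 = 9/2; t_c = 0
T = 2·9/2 = 9

t_a=9/2 t_c=0 v_peak=9/2 T=9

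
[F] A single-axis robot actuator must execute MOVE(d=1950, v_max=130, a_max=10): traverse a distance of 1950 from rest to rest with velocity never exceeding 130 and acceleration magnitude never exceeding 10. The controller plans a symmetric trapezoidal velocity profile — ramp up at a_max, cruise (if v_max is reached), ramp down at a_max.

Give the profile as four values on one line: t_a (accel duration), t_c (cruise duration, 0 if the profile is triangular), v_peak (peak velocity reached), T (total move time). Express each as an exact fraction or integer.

vₘ²/aₘ = 130²/10 = 1690
1950 ≥ 1690 → trapezoidal
t_a = 130/10 = 13; v_peak = 130
d_cruise = 1950 − 1690 = 260; t_c = 260/130 = 2
T = 2·13 + 2 = 28

t_a=13 t_c=2 v_peak=130 T=28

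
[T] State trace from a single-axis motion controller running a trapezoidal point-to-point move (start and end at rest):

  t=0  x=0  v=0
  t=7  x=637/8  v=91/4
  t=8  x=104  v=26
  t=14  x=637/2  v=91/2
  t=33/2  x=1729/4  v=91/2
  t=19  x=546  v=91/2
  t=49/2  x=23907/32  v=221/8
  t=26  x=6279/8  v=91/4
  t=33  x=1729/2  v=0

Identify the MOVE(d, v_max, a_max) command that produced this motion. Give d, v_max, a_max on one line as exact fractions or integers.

final state: t=33, x=1729/2, v=0 → d = 1729/2
a_max = (91/4−0)/(7−0) = 13/4
max v = 91/2 over t∈[14,19] → v_max = 91/2
check: 91/2·(14+5) = 1729/2 ✓

d=1729/2 v_max=91/2 a_max=13/4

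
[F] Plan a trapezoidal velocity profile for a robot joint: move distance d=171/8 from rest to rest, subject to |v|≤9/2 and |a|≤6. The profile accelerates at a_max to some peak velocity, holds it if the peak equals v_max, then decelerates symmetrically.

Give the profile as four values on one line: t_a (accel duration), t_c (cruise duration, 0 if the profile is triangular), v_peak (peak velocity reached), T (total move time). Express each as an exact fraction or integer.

t_a=3/4 t_c=4 v_peak=9/2 T=11/2

(v_max)²/a_max = (9/2)²/6 = 27/8
171/8 ≥ 27/8 ⇒ cruise phase
t_a = (9/2)/6 = 3/4; v_peak = 9/2
d_cruise = 171/8 − 27/8 = 18; t_c = 18/(9/2) = 4
T = 2·3/4 + 4 = 11/2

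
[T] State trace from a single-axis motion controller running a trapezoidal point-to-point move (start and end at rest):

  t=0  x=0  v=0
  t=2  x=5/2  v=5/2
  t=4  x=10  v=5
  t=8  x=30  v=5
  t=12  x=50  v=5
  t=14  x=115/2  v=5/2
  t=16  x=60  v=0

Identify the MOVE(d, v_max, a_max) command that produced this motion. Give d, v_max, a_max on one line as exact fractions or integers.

d=60 v_max=5 a_max=5/4

final state: t=16, x=60, v=0 → d = 60
a_max = (5/2−0)/(2−0) = 5/4
max v = 5 over t∈[4,12] → v_max = 5
check: 5·(4+8) = 60 ✓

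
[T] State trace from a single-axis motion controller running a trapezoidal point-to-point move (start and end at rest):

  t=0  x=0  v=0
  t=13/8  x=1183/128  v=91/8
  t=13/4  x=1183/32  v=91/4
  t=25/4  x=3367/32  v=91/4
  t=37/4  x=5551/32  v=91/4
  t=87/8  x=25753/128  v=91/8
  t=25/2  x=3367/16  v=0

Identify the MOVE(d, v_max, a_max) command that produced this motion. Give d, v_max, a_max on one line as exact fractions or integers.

d=3367/16 v_max=91/4 a_max=7

final state: t=25/2, x=3367/16, v=0 → d = 3367/16
a_max = (91/8−0)/(13/8−0) = 7
max v = 91/4 over t∈[13/4,37/4] → v_max = 91/4
check: 91/4·(13/4+6) = 3367/16 ✓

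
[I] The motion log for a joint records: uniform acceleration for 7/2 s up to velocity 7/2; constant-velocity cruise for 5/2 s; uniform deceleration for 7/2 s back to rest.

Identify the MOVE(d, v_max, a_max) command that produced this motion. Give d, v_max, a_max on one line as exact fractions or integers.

a_max = (7/2)/(7/2) = 1
d_a = ½·7/2·7/2 = 49/8; d_c = 7/2·5/2 = 35/4
d = 2·49/8 + 35/4 = 21
t_c = 5/2 > 0 ⇒ limit active, v_max = 7/2

d=21 v_max=7/2 a_max=1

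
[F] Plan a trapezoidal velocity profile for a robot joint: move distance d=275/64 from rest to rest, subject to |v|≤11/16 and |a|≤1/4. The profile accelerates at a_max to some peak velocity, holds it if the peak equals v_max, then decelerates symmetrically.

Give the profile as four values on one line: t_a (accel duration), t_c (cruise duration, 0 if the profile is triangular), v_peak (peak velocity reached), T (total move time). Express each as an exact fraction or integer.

vₘ²/aₘ = (11/16)²/(1/4) = 121/64
275/64 ≥ 121/64 → trapezoidal
t_a = (11/16)/(1/4) = 11/4; v_peak = 11/16
d_cruise = 275/64 − 121/64 = 77/32; t_c = (77/32)/(11/16) = 7/2
T = 2·11/4 + 7/2 = 9

t_a=11/4 t_c=7/2 v_peak=11/16 T=9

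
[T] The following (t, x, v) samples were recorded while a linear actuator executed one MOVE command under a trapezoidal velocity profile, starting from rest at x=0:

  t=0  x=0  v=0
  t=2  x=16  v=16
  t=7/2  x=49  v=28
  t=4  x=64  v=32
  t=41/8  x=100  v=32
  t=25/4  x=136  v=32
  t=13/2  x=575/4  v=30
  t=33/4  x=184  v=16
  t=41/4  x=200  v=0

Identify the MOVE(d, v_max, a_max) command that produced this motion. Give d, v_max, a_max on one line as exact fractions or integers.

d=200 v_max=32 a_max=8

final state: t=41/4, x=200, v=0 → d = 200
a_max = (16−0)/(2−0) = 8
max v = 32 over t∈[4,25/4] → v_max = 32
check: 32·(4+9/4) = 200 ✓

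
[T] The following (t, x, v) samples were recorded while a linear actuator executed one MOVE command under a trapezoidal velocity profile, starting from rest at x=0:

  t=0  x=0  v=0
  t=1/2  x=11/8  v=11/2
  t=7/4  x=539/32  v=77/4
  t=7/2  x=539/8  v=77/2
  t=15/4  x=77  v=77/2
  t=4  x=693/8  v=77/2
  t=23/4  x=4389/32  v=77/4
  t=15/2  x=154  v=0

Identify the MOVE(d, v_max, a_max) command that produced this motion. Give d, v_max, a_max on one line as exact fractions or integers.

d=154 v_max=77/2 a_max=11

final state: t=15/2, x=154, v=0 → d = 154
a_max = (11/2−0)/(1/2−0) = 11
max v = 77/2 over t∈[7/2,4] → v_max = 77/2
check: 77/2·(7/2+1/2) = 154 ✓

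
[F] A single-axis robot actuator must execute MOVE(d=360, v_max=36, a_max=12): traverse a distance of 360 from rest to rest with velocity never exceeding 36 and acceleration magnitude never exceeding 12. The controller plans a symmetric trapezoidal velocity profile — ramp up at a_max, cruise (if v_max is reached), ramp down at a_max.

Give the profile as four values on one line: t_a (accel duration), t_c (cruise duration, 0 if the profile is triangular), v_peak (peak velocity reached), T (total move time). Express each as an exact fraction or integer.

v_max²/a_max = 36²/12 = 108
360 ≥ 108 so v_max reached
t_a = 36/12 = 3; v_peak = 36
d_cruise = 360 − 108 = 252; t_c = 252/36 = 7
T = 2·3 + 7 = 13

t_a=3 t_c=7 v_peak=36 T=13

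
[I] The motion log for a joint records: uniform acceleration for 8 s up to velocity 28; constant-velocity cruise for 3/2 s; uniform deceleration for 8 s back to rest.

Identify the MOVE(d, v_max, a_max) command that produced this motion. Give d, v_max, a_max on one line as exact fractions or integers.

d=266 v_max=28 a_max=7/2

a_max = 28/8 = 7/2
d_a = ½·28·8 = 112; d_c = 28·3/2 = 42
d = 2·112 + 42 = 266
t_c = 3/2 > 0 ⇒ limit active, v_max = 28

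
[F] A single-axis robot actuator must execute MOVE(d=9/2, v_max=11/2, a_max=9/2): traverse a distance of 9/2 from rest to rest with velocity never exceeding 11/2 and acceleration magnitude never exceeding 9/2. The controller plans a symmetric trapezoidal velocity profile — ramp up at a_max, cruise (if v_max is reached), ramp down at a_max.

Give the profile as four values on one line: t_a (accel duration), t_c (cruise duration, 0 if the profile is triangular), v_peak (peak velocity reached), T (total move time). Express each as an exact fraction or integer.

t_a=1 t_c=0 v_peak=9/2 T=2

vₘ²/aₘ = (11/2)²/(9/2) = 121/18
9/2 < 121/18 → triangular
v_peak = √(9/2·9/2) = √(81/4) = 9/2
t_a = (9/2)/(9/2) = 1; t_c = 0
T = 2·1 = 2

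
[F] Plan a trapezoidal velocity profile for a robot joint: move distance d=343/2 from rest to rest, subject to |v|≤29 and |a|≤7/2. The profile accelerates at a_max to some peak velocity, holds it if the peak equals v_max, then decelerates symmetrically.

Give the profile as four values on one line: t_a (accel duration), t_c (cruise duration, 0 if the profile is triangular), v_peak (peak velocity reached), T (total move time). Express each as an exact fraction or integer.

t_a=7 t_c=0 v_peak=49/2 T=14

(v_max)²/a_max = 29²/(7/2) = 1682/7
343/2 < 1682/7 ⇒ no cruise
v_peak = √(343/2·7/2) = √(2401/4) = 49/2
t_a = (49/2)/(7/2) = 7; t_c = 0
T = 2·7 = 14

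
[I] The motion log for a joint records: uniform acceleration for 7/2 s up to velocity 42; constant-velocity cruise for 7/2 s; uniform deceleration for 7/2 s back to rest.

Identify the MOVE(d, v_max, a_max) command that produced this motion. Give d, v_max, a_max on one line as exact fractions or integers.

a_max = 42/(7/2) = 12
d_a = ½·42·7/2 = 147/2; d_c = 42·7/2 = 147
d = 2·147/2 + 147 = 294
t_c = 7/2 > 0 → v_max = v_peak = 42

d=294 v_max=42 a_max=12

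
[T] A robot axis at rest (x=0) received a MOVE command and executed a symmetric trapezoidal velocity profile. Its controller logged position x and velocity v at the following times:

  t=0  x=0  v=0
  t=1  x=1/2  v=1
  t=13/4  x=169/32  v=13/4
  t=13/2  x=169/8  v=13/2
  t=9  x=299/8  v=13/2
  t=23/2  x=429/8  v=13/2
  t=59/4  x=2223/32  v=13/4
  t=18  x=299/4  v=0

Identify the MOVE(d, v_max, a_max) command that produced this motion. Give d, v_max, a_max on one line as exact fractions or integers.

final state: t=18, x=299/4, v=0 → d = 299/4
a_max = (1−0)/(1−0) = 1
max v = 13/2 over t∈[13/2,23/2] → v_max = 13/2
check: 13/2·(13/2+5) = 299/4 ✓

d=299/4 v_max=13/2 a_max=1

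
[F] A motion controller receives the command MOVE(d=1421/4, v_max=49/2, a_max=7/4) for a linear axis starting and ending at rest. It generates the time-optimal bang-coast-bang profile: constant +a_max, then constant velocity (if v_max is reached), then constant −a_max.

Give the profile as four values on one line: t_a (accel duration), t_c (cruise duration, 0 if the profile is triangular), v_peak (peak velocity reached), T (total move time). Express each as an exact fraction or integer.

vₘ²/aₘ = (49/2)²/(7/4) = 343
1421/4 ≥ 343 ⇒ cruise phase
t_a = (49/2)/(7/4) = 14; v_peak = 49/2
d_cruise = 1421/4 − 343 = 49/4; t_c = (49/4)/(49/2) = 1/2
T = 2·14 + 1/2 = 57/2

t_a=14 t_c=1/2 v_peak=49/2 T=57/2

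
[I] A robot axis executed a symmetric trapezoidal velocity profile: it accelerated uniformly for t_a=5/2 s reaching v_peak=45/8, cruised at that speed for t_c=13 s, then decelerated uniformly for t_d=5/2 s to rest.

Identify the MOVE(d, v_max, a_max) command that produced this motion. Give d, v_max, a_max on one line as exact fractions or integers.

d=1395/16 v_max=45/8 a_max=9/4

a_max = (45/8)/(5/2) = 9/4
d_a = ½·45/8·5/2 = 225/32; d_c = 45/8·13 = 585/8
d = 2·225/32 + 585/8 = 1395/16
t_c = 13 > 0 so v_max = 45/8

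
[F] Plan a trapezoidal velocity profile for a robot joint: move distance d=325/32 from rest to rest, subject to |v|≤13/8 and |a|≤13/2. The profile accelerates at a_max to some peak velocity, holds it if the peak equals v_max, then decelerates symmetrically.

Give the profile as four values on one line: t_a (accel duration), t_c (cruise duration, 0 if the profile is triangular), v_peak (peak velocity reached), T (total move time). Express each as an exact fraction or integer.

v_max²/a_max = (13/8)²/(13/2) = 13/32
325/32 ≥ 13/32 so v_max reached
t_a = (13/8)/(13/2) = 1/4; v_peak = 13/8
d_cruise = 325/32 − 13/32 = 39/4; t_c = (39/4)/(13/8) = 6
T = 2·1/4 + 6 = 13/2

t_a=1/4 t_c=6 v_peak=13/8 T=13/2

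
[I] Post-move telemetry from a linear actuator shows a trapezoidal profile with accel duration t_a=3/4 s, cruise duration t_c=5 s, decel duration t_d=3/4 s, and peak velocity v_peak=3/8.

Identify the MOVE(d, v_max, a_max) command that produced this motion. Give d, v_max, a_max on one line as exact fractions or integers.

d=69/32 v_max=3/8 a_max=1/2

a_max = (3/8)/(3/4) = 1/2
d_a = ½·3/8·3/4 = 9/64; d_c = 3/8·5 = 15/8
d = 2·9/64 + 15/8 = 69/32
t_c = 5 > 0 ⇒ limit active, v_max = 3/8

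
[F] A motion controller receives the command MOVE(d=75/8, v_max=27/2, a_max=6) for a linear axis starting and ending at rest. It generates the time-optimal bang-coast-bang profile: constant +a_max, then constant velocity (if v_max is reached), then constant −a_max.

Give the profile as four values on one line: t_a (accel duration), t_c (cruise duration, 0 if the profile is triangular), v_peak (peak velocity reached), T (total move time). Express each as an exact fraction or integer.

vₘ²/aₘ = (27/2)²/6 = 243/8
75/8 < 243/8 → triangular
v_peak = √(75/8·6) = √(225/4) = 15/2
t_a = (15/2)/6 = 5/4; t_c = 0
T = 2·5/4 = 5/2

t_a=5/4 t_c=0 v_peak=15/2 T=5/2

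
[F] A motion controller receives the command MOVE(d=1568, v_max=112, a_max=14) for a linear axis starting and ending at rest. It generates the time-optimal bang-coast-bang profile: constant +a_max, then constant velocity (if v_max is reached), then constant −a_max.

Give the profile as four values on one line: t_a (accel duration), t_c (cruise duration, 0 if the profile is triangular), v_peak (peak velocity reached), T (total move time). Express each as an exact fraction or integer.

t_a=8 t_c=6 v_peak=112 T=22

(v_max)²/a_max = 112²/14 = 896
1568 ≥ 896 → trapezoidal
t_a = 112/14 = 8; v_peak = 112
d_cruise = 1568 − 896 = 672; t_c = 672/112 = 6
T = 2·8 + 6 = 22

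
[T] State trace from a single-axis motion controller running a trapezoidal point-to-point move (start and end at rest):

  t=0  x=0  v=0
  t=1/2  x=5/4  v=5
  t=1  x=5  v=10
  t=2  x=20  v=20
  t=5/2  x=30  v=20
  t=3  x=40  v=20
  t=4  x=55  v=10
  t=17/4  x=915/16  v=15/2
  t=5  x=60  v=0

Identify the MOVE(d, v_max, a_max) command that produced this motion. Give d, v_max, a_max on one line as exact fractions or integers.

d=60 v_max=20 a_max=10

final state: t=5, x=60, v=0 → d = 60
a_max = (5−0)/(1/2−0) = 10
max v = 20 over t∈[2,3] → v_max = 20
check: 20·(2+1) = 60 ✓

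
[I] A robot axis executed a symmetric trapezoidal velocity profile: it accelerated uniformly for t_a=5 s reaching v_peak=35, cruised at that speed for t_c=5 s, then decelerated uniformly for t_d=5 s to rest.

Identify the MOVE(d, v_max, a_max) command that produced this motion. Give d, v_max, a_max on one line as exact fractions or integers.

a_max = 35/5 = 7
d_a = ½·35·5 = 175/2; d_c = 35·5 = 175
d = 2·175/2 + 175 = 350
t_c = 5 > 0 so v_max = 35

d=350 v_max=35 a_max=7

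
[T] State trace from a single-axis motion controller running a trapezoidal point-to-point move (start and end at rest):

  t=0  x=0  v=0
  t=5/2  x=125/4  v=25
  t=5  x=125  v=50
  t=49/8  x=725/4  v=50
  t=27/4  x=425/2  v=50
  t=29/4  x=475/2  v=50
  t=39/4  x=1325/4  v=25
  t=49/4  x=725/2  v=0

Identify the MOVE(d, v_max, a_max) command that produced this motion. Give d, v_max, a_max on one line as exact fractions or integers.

final state: t=49/4, x=725/2, v=0 → d = 725/2
a_max = (25−0)/(5/2−0) = 10
max v = 50 over t∈[5,29/4] → v_max = 50
check: 50·(5+9/4) = 725/2 ✓

d=725/2 v_max=50 a_max=10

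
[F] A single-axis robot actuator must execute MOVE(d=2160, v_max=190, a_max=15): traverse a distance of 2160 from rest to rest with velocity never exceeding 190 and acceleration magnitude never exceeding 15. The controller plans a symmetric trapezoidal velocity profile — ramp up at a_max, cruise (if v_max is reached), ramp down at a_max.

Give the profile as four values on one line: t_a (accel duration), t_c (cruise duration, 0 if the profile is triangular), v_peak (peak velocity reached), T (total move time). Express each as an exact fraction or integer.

t_a=12 t_c=0 v_peak=180 T=24

v_max²/a_max = 190²/15 = 7220/3
2160 < 7220/3 → triangular
v_peak = √(2160·15) = √32400 = 180
t_a = 180/15 = 12; t_c = 0
T = 2·12 = 24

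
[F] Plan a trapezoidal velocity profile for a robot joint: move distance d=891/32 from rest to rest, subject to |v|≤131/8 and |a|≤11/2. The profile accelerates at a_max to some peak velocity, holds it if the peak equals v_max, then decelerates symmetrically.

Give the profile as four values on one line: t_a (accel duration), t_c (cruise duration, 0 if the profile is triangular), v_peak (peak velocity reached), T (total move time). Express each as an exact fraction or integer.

vₘ²/aₘ = (131/8)²/(11/2) = 17161/352
891/32 < 17161/352 → triangular
v_peak = √(891/32·11/2) = √(9801/64) = 99/8
t_a = (99/8)/(11/2) = 9/4; t_c = 0
T = 2·9/4 = 9/2

t_a=9/4 t_c=0 v_peak=99/8 T=9/2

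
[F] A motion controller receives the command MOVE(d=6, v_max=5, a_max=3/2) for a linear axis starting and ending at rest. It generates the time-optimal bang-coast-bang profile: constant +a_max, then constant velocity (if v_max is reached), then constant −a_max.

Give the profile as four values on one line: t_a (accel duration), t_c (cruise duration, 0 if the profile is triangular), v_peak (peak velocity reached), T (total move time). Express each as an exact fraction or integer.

t_a=2 t_c=0 v_peak=3 T=4

vₘ²/aₘ = 5²/(3/2) = 50/3
6 < 50/3 ⇒ no cruise
v_peak = √(6·3/2) = √9 = 3
t_a = 3/(3/2) = 2; t_c = 0
T = 2·2 = 4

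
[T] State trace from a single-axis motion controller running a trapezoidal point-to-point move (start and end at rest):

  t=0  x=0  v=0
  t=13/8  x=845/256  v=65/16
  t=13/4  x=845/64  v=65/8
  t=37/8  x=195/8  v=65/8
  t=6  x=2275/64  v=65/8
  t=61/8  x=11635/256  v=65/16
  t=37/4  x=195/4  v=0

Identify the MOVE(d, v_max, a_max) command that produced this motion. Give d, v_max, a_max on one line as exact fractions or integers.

d=195/4 v_max=65/8 a_max=5/2

final state: t=37/4, x=195/4, v=0 → d = 195/4
a_max = (65/16−0)/(13/8−0) = 5/2
max v = 65/8 over t∈[13/4,6] → v_max = 65/8
check: 65/8·(13/4+11/4) = 195/4 ✓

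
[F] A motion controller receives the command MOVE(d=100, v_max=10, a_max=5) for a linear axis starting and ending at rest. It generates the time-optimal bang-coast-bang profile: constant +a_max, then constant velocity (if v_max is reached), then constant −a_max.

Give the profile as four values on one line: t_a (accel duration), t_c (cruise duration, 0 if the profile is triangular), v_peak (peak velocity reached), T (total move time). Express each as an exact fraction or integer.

(v_max)²/a_max = 10²/5 = 20
100 ≥ 20 so v_max reached
t_a = 10/5 = 2; v_peak = 10
d_cruise = 100 − 20 = 80; t_c = 80/10 = 8
T = 2·2 + 8 = 12

t_a=2 t_c=8 v_peak=10 T=12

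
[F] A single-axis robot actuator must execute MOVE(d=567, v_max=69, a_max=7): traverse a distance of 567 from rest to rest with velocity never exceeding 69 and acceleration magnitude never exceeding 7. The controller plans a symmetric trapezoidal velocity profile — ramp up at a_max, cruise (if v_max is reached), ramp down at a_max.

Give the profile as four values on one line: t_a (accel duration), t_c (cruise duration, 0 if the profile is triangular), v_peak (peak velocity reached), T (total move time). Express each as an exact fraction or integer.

t_a=9 t_c=0 v_peak=63 T=18

vₘ²/aₘ = 69²/7 = 4761/7
567 < 4761/7 → triangular
v_peak = √(567·7) = √3969 = 63
t_a = 63/7 = 9; t_c = 0
T = 2·9 = 18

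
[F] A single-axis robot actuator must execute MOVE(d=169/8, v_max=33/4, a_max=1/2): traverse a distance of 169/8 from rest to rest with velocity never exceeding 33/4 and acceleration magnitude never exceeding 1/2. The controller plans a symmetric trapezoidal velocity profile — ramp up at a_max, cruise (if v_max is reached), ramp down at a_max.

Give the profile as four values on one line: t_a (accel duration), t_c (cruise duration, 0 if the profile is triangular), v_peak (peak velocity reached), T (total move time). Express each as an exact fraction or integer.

vₘ²/aₘ = (33/4)²/(1/2) = 1089/8
169/8 < 1089/8 → triangular
v_peak = √(169/8·1/2) = √(169/16) = 13/4
t_a = (13/4)/(1/2) = 13/2; t_c = 0
T = 2·13/2 = 13

t_a=13/2 t_c=0 v_peak=13/4 T=13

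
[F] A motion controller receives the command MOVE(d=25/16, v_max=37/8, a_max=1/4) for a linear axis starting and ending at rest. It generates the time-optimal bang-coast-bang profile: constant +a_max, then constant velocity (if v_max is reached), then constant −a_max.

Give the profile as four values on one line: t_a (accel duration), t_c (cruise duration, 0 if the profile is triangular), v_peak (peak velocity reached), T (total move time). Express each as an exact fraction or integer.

t_a=5/2 t_c=0 v_peak=5/8 T=5

vₘ²/aₘ = (37/8)²/(1/4) = 1369/16
25/16 < 1369/16 ⇒ no cruise
v_peak = √(25/16·1/4) = √(25/64) = 5/8
t_a = (5/8)/(1/4) = 5/2; t_c = 0
T = 2·5/2 = 5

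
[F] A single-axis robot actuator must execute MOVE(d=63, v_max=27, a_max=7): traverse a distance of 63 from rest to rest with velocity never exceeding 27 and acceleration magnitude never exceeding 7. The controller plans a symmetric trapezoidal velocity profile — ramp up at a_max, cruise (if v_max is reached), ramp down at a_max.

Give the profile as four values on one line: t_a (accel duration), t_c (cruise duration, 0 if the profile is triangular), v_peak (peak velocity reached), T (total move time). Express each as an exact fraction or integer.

t_a=3 t_c=0 v_peak=21 T=6

vₘ²/aₘ = 27²/7 = 729/7
63 < 729/7 ⇒ no cruise
v_peak = √(63·7) = √441 = 21
t_a = 21/7 = 3; t_c = 0
T = 2·3 = 6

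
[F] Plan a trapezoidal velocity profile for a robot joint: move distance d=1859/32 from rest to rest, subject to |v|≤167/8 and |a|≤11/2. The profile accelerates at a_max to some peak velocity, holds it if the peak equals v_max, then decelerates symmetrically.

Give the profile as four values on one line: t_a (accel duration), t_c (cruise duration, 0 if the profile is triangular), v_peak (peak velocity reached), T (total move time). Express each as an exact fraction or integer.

t_a=13/4 t_c=0 v_peak=143/8 T=13/2

(v_max)²/a_max = (167/8)²/(11/2) = 27889/352
1859/32 < 27889/352 → triangular
v_peak = √(1859/32·11/2) = √(20449/64) = 143/8
t_a = (143/8)/(11/2) = 13/4; t_c = 0
T = 2·13/4 = 13/2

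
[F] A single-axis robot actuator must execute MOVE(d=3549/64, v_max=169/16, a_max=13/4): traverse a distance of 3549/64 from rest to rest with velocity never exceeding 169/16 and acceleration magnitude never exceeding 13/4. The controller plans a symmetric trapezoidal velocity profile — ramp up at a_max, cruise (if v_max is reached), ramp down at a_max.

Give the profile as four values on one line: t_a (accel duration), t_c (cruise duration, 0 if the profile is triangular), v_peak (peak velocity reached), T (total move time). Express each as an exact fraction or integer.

vₘ²/aₘ = (169/16)²/(13/4) = 2197/64
3549/64 ≥ 2197/64 → trapezoidal
t_a = (169/16)/(13/4) = 13/4; v_peak = 169/16
d_cruise = 3549/64 − 2197/64 = 169/8; t_c = (169/8)/(169/16) = 2
T = 2·13/4 + 2 = 17/2

t_a=13/4 t_c=2 v_peak=169/16 T=17/2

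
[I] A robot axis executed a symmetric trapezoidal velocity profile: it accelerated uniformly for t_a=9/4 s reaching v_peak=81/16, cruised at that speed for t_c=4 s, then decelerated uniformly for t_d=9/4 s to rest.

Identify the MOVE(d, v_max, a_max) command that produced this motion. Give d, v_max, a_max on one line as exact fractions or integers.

a_max = (81/16)/(9/4) = 9/4
d_a = ½·81/16·9/4 = 729/128; d_c = 81/16·4 = 81/4
d = 2·729/128 + 81/4 = 2025/64
t_c = 4 > 0 → v_max = v_peak = 81/16

d=2025/64 v_max=81/16 a_max=9/4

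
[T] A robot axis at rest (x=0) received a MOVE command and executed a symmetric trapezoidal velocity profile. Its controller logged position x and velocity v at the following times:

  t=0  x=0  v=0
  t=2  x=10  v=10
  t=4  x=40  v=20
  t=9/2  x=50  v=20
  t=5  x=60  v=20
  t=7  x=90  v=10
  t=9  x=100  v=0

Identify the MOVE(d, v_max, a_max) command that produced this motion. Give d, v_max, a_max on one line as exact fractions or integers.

d=100 v_max=20 a_max=5

final state: t=9, x=100, v=0 → d = 100
a_max = (10−0)/(2−0) = 5
max v = 20 over t∈[4,5] → v_max = 20
check: 20·(4+1) = 100 ✓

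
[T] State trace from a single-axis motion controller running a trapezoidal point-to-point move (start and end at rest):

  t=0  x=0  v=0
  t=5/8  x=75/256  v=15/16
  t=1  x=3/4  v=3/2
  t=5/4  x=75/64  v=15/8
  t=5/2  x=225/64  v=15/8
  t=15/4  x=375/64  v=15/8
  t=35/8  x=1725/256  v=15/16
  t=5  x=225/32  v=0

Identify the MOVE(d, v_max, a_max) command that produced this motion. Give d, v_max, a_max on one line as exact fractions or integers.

final state: t=5, x=225/32, v=0 → d = 225/32
a_max = (15/16−0)/(5/8−0) = 3/2
max v = 15/8 over t∈[5/4,15/4] → v_max = 15/8
check: 15/8·(5/4+5/2) = 225/32 ✓

d=225/32 v_max=15/8 a_max=3/2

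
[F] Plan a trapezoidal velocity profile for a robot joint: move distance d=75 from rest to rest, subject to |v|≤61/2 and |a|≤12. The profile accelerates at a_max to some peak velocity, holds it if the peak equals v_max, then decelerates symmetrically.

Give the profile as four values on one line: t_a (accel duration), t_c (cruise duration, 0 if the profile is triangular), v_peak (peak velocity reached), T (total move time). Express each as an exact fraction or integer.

(v_max)²/a_max = (61/2)²/12 = 3721/48
75 < 3721/48 so t_c = 0
v_peak = √(75·12) = √900 = 30
t_a = 30/12 = 5/2; t_c = 0
T = 2·5/2 = 5

t_a=5/2 t_c=0 v_peak=30 T=5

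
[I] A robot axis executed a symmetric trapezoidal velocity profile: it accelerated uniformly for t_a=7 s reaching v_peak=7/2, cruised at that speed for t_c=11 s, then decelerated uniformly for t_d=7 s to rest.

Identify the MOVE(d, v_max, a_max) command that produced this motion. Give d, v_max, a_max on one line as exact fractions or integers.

d=63 v_max=7/2 a_max=1/2

a_max = (7/2)/7 = 1/2
d_a = ½·7/2·7 = 49/4; d_c = 7/2·11 = 77/2
d = 2·49/4 + 77/2 = 63
t_c = 11 > 0 so v_max = 7/2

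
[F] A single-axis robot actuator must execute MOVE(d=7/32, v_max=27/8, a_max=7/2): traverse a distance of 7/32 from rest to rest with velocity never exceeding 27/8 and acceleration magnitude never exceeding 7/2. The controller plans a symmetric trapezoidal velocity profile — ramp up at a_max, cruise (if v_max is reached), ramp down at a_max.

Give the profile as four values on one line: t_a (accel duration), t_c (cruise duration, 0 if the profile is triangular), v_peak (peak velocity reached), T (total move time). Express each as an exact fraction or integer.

(v_max)²/a_max = (27/8)²/(7/2) = 729/224
7/32 < 729/224 so t_c = 0
v_peak = √(7/32·7/2) = √(49/64) = 7/8
t_a = (7/8)/(7/2) = 1/4; t_c = 0
T = 2·1/4 = 1/2

t_a=1/4 t_c=0 v_peak=7/8 T=1/2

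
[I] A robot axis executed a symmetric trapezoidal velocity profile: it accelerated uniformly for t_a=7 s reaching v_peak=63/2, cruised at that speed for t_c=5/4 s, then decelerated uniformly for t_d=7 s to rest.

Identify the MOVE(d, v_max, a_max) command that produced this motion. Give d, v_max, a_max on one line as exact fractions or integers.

a_max = (63/2)/7 = 9/2
d_a = ½·63/2·7 = 441/4; d_c = 63/2·5/4 = 315/8
d = 2·441/4 + 315/8 = 2079/8
t_c = 5/4 > 0 → v_max = v_peak = 63/2

d=2079/8 v_max=63/2 a_max=9/2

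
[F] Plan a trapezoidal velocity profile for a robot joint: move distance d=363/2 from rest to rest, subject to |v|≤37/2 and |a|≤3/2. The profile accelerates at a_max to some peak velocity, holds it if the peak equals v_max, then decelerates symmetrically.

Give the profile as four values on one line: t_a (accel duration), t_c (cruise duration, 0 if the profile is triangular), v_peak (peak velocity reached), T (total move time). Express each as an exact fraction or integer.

t_a=11 t_c=0 v_peak=33/2 T=22

vₘ²/aₘ = (37/2)²/(3/2) = 1369/6
363/2 < 1369/6 ⇒ no cruise
v_peak = √(363/2·3/2) = √(1089/4) = 33/2
t_a = (33/2)/(3/2) = 11; t_c = 0
T = 2·11 = 22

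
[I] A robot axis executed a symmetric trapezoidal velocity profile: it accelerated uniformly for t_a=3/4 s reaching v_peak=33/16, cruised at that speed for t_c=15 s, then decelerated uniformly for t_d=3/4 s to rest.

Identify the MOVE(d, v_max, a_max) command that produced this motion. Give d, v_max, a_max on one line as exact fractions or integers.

a_max = (33/16)/(3/4) = 11/4
d_a = ½·33/16·3/4 = 99/128; d_c = 33/16·15 = 495/16
d = 2·99/128 + 495/16 = 2079/64
t_c = 15 > 0 → v_max = v_peak = 33/16

d=2079/64 v_max=33/16 a_max=11/4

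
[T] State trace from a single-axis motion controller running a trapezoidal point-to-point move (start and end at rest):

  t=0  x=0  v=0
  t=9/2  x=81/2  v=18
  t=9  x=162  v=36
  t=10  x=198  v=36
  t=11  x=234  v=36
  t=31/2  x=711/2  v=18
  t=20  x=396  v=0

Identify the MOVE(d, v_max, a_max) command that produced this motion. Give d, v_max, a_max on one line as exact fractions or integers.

final state: t=20, x=396, v=0 → d = 396
a_max = (18−0)/(9/2−0) = 4
max v = 36 over t∈[9,11] → v_max = 36
check: 36·(9+2) = 396 ✓

d=396 v_max=36 a_max=4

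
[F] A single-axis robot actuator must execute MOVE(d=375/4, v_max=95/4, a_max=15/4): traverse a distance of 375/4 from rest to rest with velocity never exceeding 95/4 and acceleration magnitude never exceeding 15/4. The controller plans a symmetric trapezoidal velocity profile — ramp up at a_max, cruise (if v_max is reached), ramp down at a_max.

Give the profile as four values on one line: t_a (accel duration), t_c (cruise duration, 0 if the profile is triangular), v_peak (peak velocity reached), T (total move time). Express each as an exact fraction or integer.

t_a=5 t_c=0 v_peak=75/4 T=10

(v_max)²/a_max = (95/4)²/(15/4) = 1805/12
375/4 < 1805/12 ⇒ no cruise
v_peak = √(375/4·15/4) = √(5625/16) = 75/4
t_a = (75/4)/(15/4) = 5; t_c = 0
T = 2·5 = 10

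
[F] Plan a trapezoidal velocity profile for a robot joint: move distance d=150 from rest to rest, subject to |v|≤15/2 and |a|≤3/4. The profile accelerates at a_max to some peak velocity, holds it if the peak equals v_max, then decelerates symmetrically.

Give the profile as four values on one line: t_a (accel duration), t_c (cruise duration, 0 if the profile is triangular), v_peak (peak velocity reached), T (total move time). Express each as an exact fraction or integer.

(v_max)²/a_max = (15/2)²/(3/4) = 75
150 ≥ 75 → trapezoidal
t_a = (15/2)/(3/4) = 10; v_peak = 15/2
d_cruise = 150 − 75 = 75; t_c = 75/(15/2) = 10
T = 2·10 + 10 = 30

t_a=10 t_c=10 v_peak=15/2 T=30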